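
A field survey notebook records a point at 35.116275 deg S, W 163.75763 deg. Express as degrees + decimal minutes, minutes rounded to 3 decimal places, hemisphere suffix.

Latitude: minutes = (35.116275 − 35) × 60 = 6.97650
Longitude: minutes = (163.757630 − 163) × 60 = 45.45780

35° 6.977′ S, 163° 45.458′ W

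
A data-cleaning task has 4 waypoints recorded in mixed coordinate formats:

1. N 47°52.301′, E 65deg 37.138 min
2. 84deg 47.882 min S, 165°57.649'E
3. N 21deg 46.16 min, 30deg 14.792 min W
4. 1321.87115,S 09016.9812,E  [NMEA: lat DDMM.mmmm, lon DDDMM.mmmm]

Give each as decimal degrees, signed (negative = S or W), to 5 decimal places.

Point 1:
  φ: 47 + 52.301/60 = 47.871683
  N ⇒ keep positive
  Lon: 65 + 37.138/60 = 65.618967
  E ⇒ keep positive
Point 2:
  Latitude: 47.882′ = 0.798033°; total 84.798033
  hemisphere S, so the sign is −
  Lon: 165 + 57.649/60 = 165.960817
  E → positive
Point 3:
  Latitude: 46.16′ = 0.769333°; total 21.769333
  N → positive
  Longitude: 14.792′ = 0.246533°; total 30.246533
  W ⇒ negate
Point 4:
  φ: split at 2 digits → 13° and 21.87115′; 13 + 21.87115/60 = 13.364519
  hemisphere S, so the sign is −
  Longitude: split at 3 digits → 090° and 16.9812′; 90 + 16.9812/60 = 90.283020
  E → positive

1. 47.87168, 65.61897
2. -84.79803, 165.96082
3. 21.76933, -30.24653
4. -13.36452, 90.28302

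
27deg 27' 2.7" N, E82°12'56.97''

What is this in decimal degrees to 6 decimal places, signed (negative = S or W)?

Lat: 27 + 27/60 + 2.7/3600 = 27.4507500
N ⇒ keep positive
Lon: 12′ + 56.97″ = 12.94950′; 82 + 12.94950/60 = 82.2158250
E ⇒ keep positive

27.450750, 82.215825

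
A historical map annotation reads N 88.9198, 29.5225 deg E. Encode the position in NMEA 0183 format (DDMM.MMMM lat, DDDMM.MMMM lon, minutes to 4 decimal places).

8855.1880,N / 02931.3500,E

Lat: minutes = (88.919800 − 88) × 60 = 55.188000
Lon: fractional part 0.522500 → 31.350000 minutes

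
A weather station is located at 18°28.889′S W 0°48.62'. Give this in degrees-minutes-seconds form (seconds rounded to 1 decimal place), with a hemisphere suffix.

18°28′53.3″ S, 0°48′37.2″ W

φ: fractional minutes 0.88900 × 60 = 53.340″
λ: fractional minutes 0.62000 × 60 = 37.200″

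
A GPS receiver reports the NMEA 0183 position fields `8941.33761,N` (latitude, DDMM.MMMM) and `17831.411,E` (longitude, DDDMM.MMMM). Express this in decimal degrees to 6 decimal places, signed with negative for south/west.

Latitude: degrees = first 2 digits = 89, minutes = 41.33761; 89 + 41.33761/60 = 89.6889602
N ⇒ keep positive
Lon: degrees = first 3 digits = 178, minutes = 31.411; 178 + 31.411/60 = 178.5235167
E ⇒ keep positive

89.688960, 178.523517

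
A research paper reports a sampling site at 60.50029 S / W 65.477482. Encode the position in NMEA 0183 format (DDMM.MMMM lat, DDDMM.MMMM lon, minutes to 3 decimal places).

6030.017,S / 06528.649,W

Lat: minutes = (60.500290 − 60) × 60 = 30.01740
Lon: 65° + 0.477482 × 60 = 65° 28.64892′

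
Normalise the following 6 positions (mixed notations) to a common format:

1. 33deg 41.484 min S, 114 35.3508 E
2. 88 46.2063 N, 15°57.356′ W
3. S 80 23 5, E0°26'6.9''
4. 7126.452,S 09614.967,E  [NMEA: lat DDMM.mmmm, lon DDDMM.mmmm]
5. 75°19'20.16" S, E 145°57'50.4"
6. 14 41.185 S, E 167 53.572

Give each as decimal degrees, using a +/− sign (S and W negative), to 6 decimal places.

Point 1:
  Latitude: 41.484′ = 0.691400°; total 33.6914000
  S → negative
  λ: 35.3508′ = 0.589180°; total 114.5891800
  E ⇒ keep positive
Point 2:
  φ: 88 + 46.2063/60 = 88.7701050
  N → positive
  Lon: 57.356′ = 0.955933°; total 15.9559333
  W → negative
Point 3:
  Latitude: 80 + 23/60 + 5/3600 = 80.3847222
  S ⇒ negate
  Lon: 0° + 26/60 + 6.9/3600 = 0 + 0.433333 + 0.001917 = 0.4352500
  E → positive
Point 4:
  Lat: degrees = first 2 digits = 71, minutes = 26.452; 71 + 26.452/60 = 71.4408667
  hemisphere S, so the sign is −
  λ: split at 3 digits → 096° and 14.967′; 96 + 14.967/60 = 96.2494500
  E → positive
Point 5:
  φ: 19′ + 20.16″ = 19.33600′; 75 + 19.33600/60 = 75.3222667
  S → negative
  Lon: 145° + 57/60 + 50.4/3600 = 145 + 0.950000 + 0.014000 = 145.9640000
  E ⇒ keep positive
Point 6:
  φ: 14 + 41.185/60 = 14.6864167
  S ⇒ negate
  Longitude: 167 + 53.572/60 = 167.8928667
  E → positive

1. -33.691400, 114.589180
2. 88.770105, -15.955933
3. -80.384722, 0.435250
4. -71.440867, 96.249450
5. -75.322267, 145.964000
6. -14.686417, 167.892867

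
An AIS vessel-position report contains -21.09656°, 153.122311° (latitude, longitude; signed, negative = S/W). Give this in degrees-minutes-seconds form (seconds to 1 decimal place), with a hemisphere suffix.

Latitude is negative → S; |value| = 21.096560
φ: 0.096560 × 60 = 5.79360′ → 5′, remainder × 60 = 47.616″
Longitude: whole degrees 153; 7.33866′ → 7′ and 20.320″

21°05′47.6″ S, 153°07′20.3″ E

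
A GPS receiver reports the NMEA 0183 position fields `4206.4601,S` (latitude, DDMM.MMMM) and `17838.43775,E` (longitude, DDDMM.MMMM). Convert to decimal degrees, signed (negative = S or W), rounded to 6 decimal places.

φ: split at 2 digits → 42° and 6.4601′; 42 + 6.4601/60 = 42.1076683
S ⇒ negate
Lon: degrees = first 3 digits = 178, minutes = 38.43775; 178 + 38.43775/60 = 178.6406292
E → positive

-42.107668, 178.640629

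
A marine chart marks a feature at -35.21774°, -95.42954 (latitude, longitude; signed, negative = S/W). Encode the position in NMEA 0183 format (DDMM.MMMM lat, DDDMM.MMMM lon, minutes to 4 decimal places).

3513.0644,S / 09525.7724,W

Latitude is negative → S; |value| = 35.217740
Lat: fractional part 0.217740 → 13.064400 minutes
Longitude is negative → W; |value| = 95.429540
Longitude: fractional part 0.429540 → 25.772400 minutes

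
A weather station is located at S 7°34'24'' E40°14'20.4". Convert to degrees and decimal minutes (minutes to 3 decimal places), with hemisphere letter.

7° 34.400′ S, 40° 14.340′ E

Lat: seconds/60 = 0.40000; minutes = 34 + 0.40000 = 34.40000
λ: 14 + 20.4/60 = 14.34000′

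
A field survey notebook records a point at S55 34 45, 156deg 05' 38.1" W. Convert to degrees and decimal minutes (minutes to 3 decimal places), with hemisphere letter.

φ: seconds/60 = 0.75000; minutes = 34 + 0.75000 = 34.75000
Lon: 5 + 38.1/60 = 5.63500′

55° 34.750′ S, 156° 5.635′ W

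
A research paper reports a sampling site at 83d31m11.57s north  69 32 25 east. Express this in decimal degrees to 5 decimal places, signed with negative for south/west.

Lat: 83° + 31/60 + 11.57/3600 = 83 + 0.516667 + 0.003214 = 83.519881
N → positive
Lon: 69° + 32/60 + 25/3600 = 69 + 0.533333 + 0.006944 = 69.540278
E → positive

83.51988, 69.54028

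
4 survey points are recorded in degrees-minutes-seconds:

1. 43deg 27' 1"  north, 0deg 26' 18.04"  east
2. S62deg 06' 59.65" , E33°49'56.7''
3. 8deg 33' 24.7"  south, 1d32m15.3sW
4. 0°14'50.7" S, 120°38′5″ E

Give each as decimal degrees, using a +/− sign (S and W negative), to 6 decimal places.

Point 1:
  Lat: 43° + 27/60 + 1/3600 = 43 + 0.450000 + 0.000278 = 43.4502778
  N ⇒ keep positive
  Longitude: 0 + 26/60 + 18.04/3600 = 0.4383444
  E ⇒ keep positive
Point 2:
  Lat: 62° + 6/60 + 59.65/3600 = 62 + 0.100000 + 0.016569 = 62.1165694
  S → negative
  λ: 49′ + 56.7″ = 49.94500′; 33 + 49.94500/60 = 33.8324167
  E → positive
Point 3:
  Lat: 8° + 33/60 + 24.7/3600 = 8 + 0.550000 + 0.006861 = 8.5568611
  hemisphere S, so the sign is −
  Lon: 1 + 32/60 + 15.3/3600 = 1.5375833
  W → negative
Point 4:
  φ: 14′ + 50.7″ = 14.84500′; 0 + 14.84500/60 = 0.2474167
  hemisphere S, so the sign is −
  Longitude: 38′ + 5″ = 38.08333′; 120 + 38.08333/60 = 120.6347222
  E → positive

1. 43.450278, 0.438344
2. -62.116569, 33.832417
3. -8.556861, -1.537583
4. -0.247417, 120.634722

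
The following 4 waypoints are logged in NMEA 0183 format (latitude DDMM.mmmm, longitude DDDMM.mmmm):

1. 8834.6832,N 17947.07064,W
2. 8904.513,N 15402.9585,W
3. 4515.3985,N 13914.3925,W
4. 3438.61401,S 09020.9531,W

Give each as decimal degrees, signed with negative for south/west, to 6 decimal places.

Point 1:
  Lat: split at 2 digits → 88° and 34.6832′; 88 + 34.6832/60 = 88.5780533
  N ⇒ keep positive
  λ: split at 3 digits → 179° and 47.07064′; 179 + 47.07064/60 = 179.7845107
  W ⇒ negate
Point 2:
  Latitude: degrees = first 2 digits = 89, minutes = 4.513; 89 + 4.513/60 = 89.0752167
  N ⇒ keep positive
  Longitude: split at 3 digits → 154° and 2.9585′; 154 + 2.9585/60 = 154.0493083
  hemisphere W, so the sign is −
Point 3:
  Latitude: degrees = first 2 digits = 45, minutes = 15.3985; 45 + 15.3985/60 = 45.2566417
  N → positive
  Longitude: split at 3 digits → 139° and 14.3925′; 139 + 14.3925/60 = 139.2398750
  W ⇒ negate
Point 4:
  Lat: split at 2 digits → 34° and 38.61401′; 34 + 38.61401/60 = 34.6435668
  S ⇒ negate
  Longitude: degrees = first 3 digits = 90, minutes = 20.9531; 90 + 20.9531/60 = 90.3492183
  W → negative

1. 88.578053, -179.784511
2. 89.075217, -154.049308
3. 45.256642, -139.239875
4. -34.643567, -90.349218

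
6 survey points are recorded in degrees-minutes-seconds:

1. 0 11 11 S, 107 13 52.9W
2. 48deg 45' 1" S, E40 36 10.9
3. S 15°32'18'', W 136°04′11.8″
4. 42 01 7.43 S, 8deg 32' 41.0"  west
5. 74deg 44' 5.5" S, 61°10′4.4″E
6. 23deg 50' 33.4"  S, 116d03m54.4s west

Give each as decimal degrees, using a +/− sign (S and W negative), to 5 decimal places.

Point 1:
  φ: 0 + 11/60 + 11/3600 = 0.186389
  S ⇒ negate
  Longitude: 13′ + 52.9″ = 13.88167′; 107 + 13.88167/60 = 107.231361
  W → negative
Point 2:
  Latitude: 48 + 45/60 + 1/3600 = 48.750278
  hemisphere S, so the sign is −
  λ: 40° + 36/60 + 10.9/3600 = 40 + 0.600000 + 0.003028 = 40.603028
  E → positive
Point 3:
  φ: 15° + 32/60 + 18/3600 = 15 + 0.533333 + 0.005000 = 15.538333
  S ⇒ negate
  λ: 4′ + 11.8″ = 4.19667′; 136 + 4.19667/60 = 136.069944
  W ⇒ negate
Point 4:
  φ: 42° + 1/60 + 7.43/3600 = 42 + 0.016667 + 0.002064 = 42.018731
  S → negative
  Longitude: 32′ + 41″ = 32.68333′; 8 + 32.68333/60 = 8.544722
  hemisphere W, so the sign is −
Point 5:
  Lat: 74° + 44/60 + 5.5/3600 = 74 + 0.733333 + 0.001528 = 74.734861
  hemisphere S, so the sign is −
  λ: 10′ + 4.4″ = 10.07333′; 61 + 10.07333/60 = 61.167889
  E → positive
Point 6:
  Latitude: 50′ + 33.4″ = 50.55667′; 23 + 50.55667/60 = 23.842611
  S ⇒ negate
  Longitude: 116 + 3/60 + 54.4/3600 = 116.065111
  hemisphere W, so the sign is −

1. -0.18639, -107.23136
2. -48.75028, 40.60303
3. -15.53833, -136.06994
4. -42.01873, -8.54472
5. -74.73486, 61.16789
6. -23.84261, -116.06511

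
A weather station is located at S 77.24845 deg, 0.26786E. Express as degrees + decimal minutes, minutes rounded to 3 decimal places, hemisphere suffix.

Latitude: minutes = (77.248450 − 77) × 60 = 14.90700
Longitude: 0° + 0.267860 × 60 = 0° 16.07160′

77° 14.907′ S, 0° 16.072′ E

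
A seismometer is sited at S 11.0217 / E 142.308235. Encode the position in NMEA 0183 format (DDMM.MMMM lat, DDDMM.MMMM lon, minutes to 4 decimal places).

1101.3020,S / 14218.4941,E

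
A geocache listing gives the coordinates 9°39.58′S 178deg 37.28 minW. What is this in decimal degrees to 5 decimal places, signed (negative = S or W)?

φ: 39.58′ = 0.659667°; total 9.659667
hemisphere S, so the sign is −
λ: 37.28′ = 0.621333°; total 178.621333
W → negative

-9.65967, -178.62133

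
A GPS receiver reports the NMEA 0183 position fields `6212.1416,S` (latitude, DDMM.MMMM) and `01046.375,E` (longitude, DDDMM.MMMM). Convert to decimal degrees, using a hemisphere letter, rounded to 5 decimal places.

φ: degrees = first 2 digits = 62, minutes = 12.1416; 62 + 12.1416/60 = 62.202360
λ: degrees = first 3 digits = 10, minutes = 46.375; 10 + 46.375/60 = 10.772917

62.20236° S, 10.77292° E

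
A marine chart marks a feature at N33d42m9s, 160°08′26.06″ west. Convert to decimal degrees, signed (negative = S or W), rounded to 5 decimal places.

33.70250, -160.14057

Lat: 33 + 42/60 + 9/3600 = 33.702500
N ⇒ keep positive
Lon: 160 + 8/60 + 26.06/3600 = 160.140572
hemisphere W, so the sign is −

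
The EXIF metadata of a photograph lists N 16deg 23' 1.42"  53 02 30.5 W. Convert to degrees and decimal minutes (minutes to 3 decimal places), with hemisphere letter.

φ: seconds/60 = 0.02367; minutes = 23 + 0.02367 = 23.02367
Longitude: 2 + 30.5/60 = 2.50833′

16° 23.024′ N, 53° 2.508′ W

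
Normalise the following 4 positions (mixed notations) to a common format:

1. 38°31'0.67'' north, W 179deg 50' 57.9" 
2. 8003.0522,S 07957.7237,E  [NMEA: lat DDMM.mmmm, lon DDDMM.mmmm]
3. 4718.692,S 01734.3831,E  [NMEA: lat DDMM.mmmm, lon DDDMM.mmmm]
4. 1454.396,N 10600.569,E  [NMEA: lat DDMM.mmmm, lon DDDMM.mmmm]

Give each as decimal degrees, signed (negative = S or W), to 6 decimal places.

1. 38.516853, -179.849417
2. -80.050870, 79.962062
3. -47.311533, 17.573052
4. 14.906600, 106.009483

Point 1:
  Latitude: 38 + 31/60 + 0.67/3600 = 38.5168528
  N → positive
  Lon: 179 + 50/60 + 57.9/3600 = 179.8494167
  W ⇒ negate
Point 2:
  Lat: degrees = first 2 digits = 80, minutes = 3.0522; 80 + 3.0522/60 = 80.0508700
  S → negative
  Lon: degrees = first 3 digits = 79, minutes = 57.7237; 79 + 57.7237/60 = 79.9620617
  E → positive
Point 3:
  φ: degrees = first 2 digits = 47, minutes = 18.692; 47 + 18.692/60 = 47.3115333
  S → negative
  λ: split at 3 digits → 017° and 34.3831′; 17 + 34.3831/60 = 17.5730517
  E ⇒ keep positive
Point 4:
  φ: degrees = first 2 digits = 14, minutes = 54.396; 14 + 54.396/60 = 14.9066000
  N → positive
  Lon: degrees = first 3 digits = 106, minutes = 0.569; 106 + 0.569/60 = 106.0094833
  E → positive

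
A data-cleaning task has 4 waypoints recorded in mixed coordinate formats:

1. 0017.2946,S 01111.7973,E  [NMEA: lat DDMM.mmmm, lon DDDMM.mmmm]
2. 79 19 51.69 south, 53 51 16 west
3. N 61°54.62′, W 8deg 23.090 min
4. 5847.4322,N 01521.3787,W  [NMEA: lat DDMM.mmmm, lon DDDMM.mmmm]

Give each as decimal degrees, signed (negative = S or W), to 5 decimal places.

Point 1:
  Lat: degrees = first 2 digits = 0, minutes = 17.2946; 0 + 17.2946/60 = 0.288243
  S ⇒ negate
  λ: degrees = first 3 digits = 11, minutes = 11.7973; 11 + 11.7973/60 = 11.196622
  E → positive
Point 2:
  Latitude: 19′ + 51.69″ = 19.86150′; 79 + 19.86150/60 = 79.331025
  S ⇒ negate
  Lon: 53° + 51/60 + 16/3600 = 53 + 0.850000 + 0.004444 = 53.854444
  W → negative
Point 3:
  φ: 61 + 54.62/60 = 61.910333
  N → positive
  λ: 8 + 23.09/60 = 8.384833
  W → negative
Point 4:
  Latitude: degrees = first 2 digits = 58, minutes = 47.4322; 58 + 47.4322/60 = 58.790537
  N → positive
  Lon: degrees = first 3 digits = 15, minutes = 21.3787; 15 + 21.3787/60 = 15.356312
  hemisphere W, so the sign is −

1. -0.28824, 11.19662
2. -79.33103, -53.85444
3. 61.91033, -8.38483
4. 58.79054, -15.35631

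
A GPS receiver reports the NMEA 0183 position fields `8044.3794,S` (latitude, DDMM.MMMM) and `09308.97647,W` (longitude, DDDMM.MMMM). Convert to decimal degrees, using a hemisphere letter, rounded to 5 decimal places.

80.73966° S, 93.14961° W

Lat: split at 2 digits → 80° and 44.3794′; 80 + 44.3794/60 = 80.739657
Longitude: split at 3 digits → 093° and 8.97647′; 93 + 8.97647/60 = 93.149608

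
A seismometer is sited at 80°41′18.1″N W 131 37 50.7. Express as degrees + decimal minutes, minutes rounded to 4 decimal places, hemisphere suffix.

φ: seconds/60 = 0.30167; minutes = 41 + 0.30167 = 41.301667
Longitude: 37 + 50.7/60 = 37.845000′

80° 41.3017′ N, 131° 37.8450′ W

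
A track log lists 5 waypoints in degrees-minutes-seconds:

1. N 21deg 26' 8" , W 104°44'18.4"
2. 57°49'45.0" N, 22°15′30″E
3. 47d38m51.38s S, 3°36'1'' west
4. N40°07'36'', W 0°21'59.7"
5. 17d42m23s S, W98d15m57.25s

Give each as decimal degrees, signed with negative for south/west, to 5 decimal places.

1. 21.43556, -104.73844
2. 57.82917, 22.25833
3. -47.64761, -3.60028
4. 40.12667, -0.36658
5. -17.70639, -98.26590

Point 1:
  Lat: 26′ + 8″ = 26.13333′; 21 + 26.13333/60 = 21.435556
  N → positive
  Longitude: 104° + 44/60 + 18.4/3600 = 104 + 0.733333 + 0.005111 = 104.738444
  hemisphere W, so the sign is −
Point 2:
  Lat: 49′ + 45″ = 49.75000′; 57 + 49.75000/60 = 57.829167
  N → positive
  λ: 22° + 15/60 + 30/3600 = 22 + 0.250000 + 0.008333 = 22.258333
  E → positive
Point 3:
  Lat: 38′ + 51.38″ = 38.85633′; 47 + 38.85633/60 = 47.647606
  S → negative
  Lon: 36′ + 1″ = 36.01667′; 3 + 36.01667/60 = 3.600278
  hemisphere W, so the sign is −
Point 4:
  φ: 40° + 7/60 + 36/3600 = 40 + 0.116667 + 0.010000 = 40.126667
  N → positive
  λ: 0 + 21/60 + 59.7/3600 = 0.366583
  W → negative
Point 5:
  Lat: 17° + 42/60 + 23/3600 = 17 + 0.700000 + 0.006389 = 17.706389
  S → negative
  Longitude: 15′ + 57.25″ = 15.95417′; 98 + 15.95417/60 = 98.265903
  W → negative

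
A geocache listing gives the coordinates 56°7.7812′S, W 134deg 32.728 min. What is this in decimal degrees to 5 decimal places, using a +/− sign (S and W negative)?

-56.12969, -134.54547

Lat: 7.7812′ = 0.129687°; total 56.129687
hemisphere S, so the sign is −
λ: 134 + 32.728/60 = 134.545467
hemisphere W, so the sign is −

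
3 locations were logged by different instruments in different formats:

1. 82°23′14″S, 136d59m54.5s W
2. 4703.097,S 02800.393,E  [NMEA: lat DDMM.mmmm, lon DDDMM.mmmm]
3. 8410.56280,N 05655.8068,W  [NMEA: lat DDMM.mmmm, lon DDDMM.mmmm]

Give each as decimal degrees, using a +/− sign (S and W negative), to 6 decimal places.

1. -82.387222, -136.998472
2. -47.051617, 28.006550
3. 84.176047, -56.930113

Point 1:
  φ: 23′ + 14″ = 23.23333′; 82 + 23.23333/60 = 82.3872222
  S ⇒ negate
  Lon: 136 + 59/60 + 54.5/3600 = 136.9984722
  W ⇒ negate
Point 2:
  Latitude: split at 2 digits → 47° and 3.097′; 47 + 3.097/60 = 47.0516167
  S → negative
  λ: split at 3 digits → 028° and 0.393′; 28 + 0.393/60 = 28.0065500
  E → positive
Point 3:
  Latitude: split at 2 digits → 84° and 10.5628′; 84 + 10.5628/60 = 84.1760467
  N ⇒ keep positive
  λ: degrees = first 3 digits = 56, minutes = 55.8068; 56 + 55.8068/60 = 56.9301133
  W → negative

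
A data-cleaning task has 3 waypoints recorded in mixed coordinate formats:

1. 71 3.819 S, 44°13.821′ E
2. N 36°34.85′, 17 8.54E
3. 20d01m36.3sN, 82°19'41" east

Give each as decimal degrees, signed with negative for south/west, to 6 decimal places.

Point 1:
  Latitude: 71 + 3.819/60 = 71.0636500
  hemisphere S, so the sign is −
  λ: 13.821′ = 0.230350°; total 44.2303500
  E ⇒ keep positive
Point 2:
  Lat: 34.85′ = 0.580833°; total 36.5808333
  N ⇒ keep positive
  Longitude: 17 + 8.54/60 = 17.1423333
  E ⇒ keep positive
Point 3:
  Latitude: 1′ + 36.3″ = 1.60500′; 20 + 1.60500/60 = 20.0267500
  N ⇒ keep positive
  Lon: 82° + 19/60 + 41/3600 = 82 + 0.316667 + 0.011389 = 82.3280556
  E ⇒ keep positive

1. -71.063650, 44.230350
2. 36.580833, 17.142333
3. 20.026750, 82.328056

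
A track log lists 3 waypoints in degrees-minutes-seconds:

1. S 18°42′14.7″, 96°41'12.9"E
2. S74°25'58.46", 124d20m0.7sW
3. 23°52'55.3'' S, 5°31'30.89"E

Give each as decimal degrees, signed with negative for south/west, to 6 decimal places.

1. -18.704083, 96.686917
2. -74.432906, -124.333528
3. -23.882028, 5.525247

Point 1:
  Lat: 42′ + 14.7″ = 42.24500′; 18 + 42.24500/60 = 18.7040833
  S → negative
  Longitude: 96 + 41/60 + 12.9/3600 = 96.6869167
  E → positive
Point 2:
  Lat: 74 + 25/60 + 58.46/3600 = 74.4329056
  S ⇒ negate
  Longitude: 20′ + 0.7″ = 20.01167′; 124 + 20.01167/60 = 124.3335278
  W ⇒ negate
Point 3:
  Latitude: 23 + 52/60 + 55.3/3600 = 23.8820278
  S → negative
  Longitude: 5° + 31/60 + 30.89/3600 = 5 + 0.516667 + 0.008581 = 5.5252472
  E → positive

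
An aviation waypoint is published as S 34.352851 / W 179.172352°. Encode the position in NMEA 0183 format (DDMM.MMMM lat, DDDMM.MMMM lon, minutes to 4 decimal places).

3421.1711,S / 17910.3411,W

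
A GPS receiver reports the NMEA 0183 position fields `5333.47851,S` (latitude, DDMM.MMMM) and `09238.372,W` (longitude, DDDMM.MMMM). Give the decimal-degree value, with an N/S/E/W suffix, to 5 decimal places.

53.55798° S, 92.63953° W

Latitude: degrees = first 2 digits = 53, minutes = 33.47851; 53 + 33.47851/60 = 53.557975
Lon: degrees = first 3 digits = 92, minutes = 38.372; 92 + 38.372/60 = 92.639533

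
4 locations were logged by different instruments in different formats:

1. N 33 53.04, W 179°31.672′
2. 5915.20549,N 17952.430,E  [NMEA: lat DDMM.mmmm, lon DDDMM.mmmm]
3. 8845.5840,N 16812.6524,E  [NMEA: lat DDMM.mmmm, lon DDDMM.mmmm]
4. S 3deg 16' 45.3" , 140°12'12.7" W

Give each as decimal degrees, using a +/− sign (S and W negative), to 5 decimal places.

1. 33.88400, -179.52787
2. 59.25342, 179.87383
3. 88.75973, 168.21087
4. -3.27925, -140.20353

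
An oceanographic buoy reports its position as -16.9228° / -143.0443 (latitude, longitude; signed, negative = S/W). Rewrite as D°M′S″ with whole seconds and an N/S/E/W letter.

Latitude is negative → S; |value| = 16.922800
φ: 0.922800 × 60 = 55.36800′ → 55′, remainder × 60 = 22.08″
Longitude is negative → W; |value| = 143.044300
Longitude: 0.044300 × 60 = 2.65800′ → 2′, remainder × 60 = 39.48″

16°55′22″ S, 143°02′39″ W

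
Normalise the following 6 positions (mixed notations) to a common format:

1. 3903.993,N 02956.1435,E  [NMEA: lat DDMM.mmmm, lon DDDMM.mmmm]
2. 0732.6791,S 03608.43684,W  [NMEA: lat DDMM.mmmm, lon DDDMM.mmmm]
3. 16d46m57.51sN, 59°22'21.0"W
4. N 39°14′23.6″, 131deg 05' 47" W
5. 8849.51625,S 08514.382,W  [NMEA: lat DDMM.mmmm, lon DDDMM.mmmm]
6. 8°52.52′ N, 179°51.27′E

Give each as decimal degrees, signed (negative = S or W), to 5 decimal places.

1. 39.06655, 29.93573
2. -7.54465, -36.14061
3. 16.78264, -59.37250
4. 39.23989, -131.09639
5. -88.82527, -85.23970
6. 8.87533, 179.85450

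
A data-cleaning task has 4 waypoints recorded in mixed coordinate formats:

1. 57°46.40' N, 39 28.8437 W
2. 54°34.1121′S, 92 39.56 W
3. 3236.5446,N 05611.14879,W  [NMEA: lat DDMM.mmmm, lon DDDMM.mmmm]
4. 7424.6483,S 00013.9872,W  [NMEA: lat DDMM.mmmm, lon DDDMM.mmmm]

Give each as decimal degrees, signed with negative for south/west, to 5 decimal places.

1. 57.77333, -39.48073
2. -54.56854, -92.65933
3. 32.60908, -56.18581
4. -74.41081, -0.23312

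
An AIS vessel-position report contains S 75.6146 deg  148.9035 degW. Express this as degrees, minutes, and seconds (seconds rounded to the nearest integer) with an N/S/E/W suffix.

75°36′53″ S, 148°54′13″ W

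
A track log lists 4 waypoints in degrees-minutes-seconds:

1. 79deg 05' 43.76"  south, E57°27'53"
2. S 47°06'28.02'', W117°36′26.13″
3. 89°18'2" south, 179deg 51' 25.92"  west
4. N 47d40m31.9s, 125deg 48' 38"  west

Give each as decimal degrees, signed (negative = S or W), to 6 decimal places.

1. -79.095489, 57.464722
2. -47.107783, -117.607258
3. -89.300556, -179.857200
4. 47.675528, -125.810556

Point 1:
  φ: 79 + 5/60 + 43.76/3600 = 79.0954889
  S → negative
  λ: 57° + 27/60 + 53/3600 = 57 + 0.450000 + 0.014722 = 57.4647222
  E → positive
Point 2:
  Latitude: 47° + 6/60 + 28.02/3600 = 47 + 0.100000 + 0.007783 = 47.1077833
  hemisphere S, so the sign is −
  λ: 117 + 36/60 + 26.13/3600 = 117.6072583
  hemisphere W, so the sign is −
Point 3:
  Lat: 18′ + 2″ = 18.03333′; 89 + 18.03333/60 = 89.3005556
  hemisphere S, so the sign is −
  λ: 179° + 51/60 + 25.92/3600 = 179 + 0.850000 + 0.007200 = 179.8572000
  W → negative
Point 4:
  φ: 40′ + 31.9″ = 40.53167′; 47 + 40.53167/60 = 47.6755278
  N → positive
  Longitude: 125 + 48/60 + 38/3600 = 125.8105556
  W ⇒ negate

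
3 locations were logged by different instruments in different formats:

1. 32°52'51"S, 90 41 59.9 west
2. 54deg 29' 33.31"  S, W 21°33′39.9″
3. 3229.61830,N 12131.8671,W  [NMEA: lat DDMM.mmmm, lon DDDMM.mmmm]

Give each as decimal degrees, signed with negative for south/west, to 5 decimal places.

1. -32.88083, -90.69997
2. -54.49259, -21.56108
3. 32.49364, -121.53112

Point 1:
  Latitude: 32 + 52/60 + 51/3600 = 32.880833
  S → negative
  Lon: 90° + 41/60 + 59.9/3600 = 90 + 0.683333 + 0.016639 = 90.699972
  W ⇒ negate
Point 2:
  Latitude: 54° + 29/60 + 33.31/3600 = 54 + 0.483333 + 0.009253 = 54.492586
  S ⇒ negate
  Lon: 21 + 33/60 + 39.9/3600 = 21.561083
  hemisphere W, so the sign is −
Point 3:
  Latitude: degrees = first 2 digits = 32, minutes = 29.6183; 32 + 29.6183/60 = 32.493638
  N ⇒ keep positive
  Longitude: degrees = first 3 digits = 121, minutes = 31.8671; 121 + 31.8671/60 = 121.531118
  W ⇒ negate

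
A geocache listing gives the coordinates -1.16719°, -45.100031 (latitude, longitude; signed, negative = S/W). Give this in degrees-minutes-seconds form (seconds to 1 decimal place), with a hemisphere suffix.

1°10′1.9″ S, 45°06′0.1″ W

Latitude is negative → S; |value| = 1.167190
Latitude: whole degrees 1; 10.03140′ → 10′ and 1.884″
Longitude is negative → W; |value| = 45.100031
Lon: whole degrees 45; 6.00186′ → 6′ and 0.112″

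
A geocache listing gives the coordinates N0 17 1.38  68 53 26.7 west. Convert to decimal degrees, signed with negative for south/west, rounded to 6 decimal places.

0.283717, -68.890750

Latitude: 17′ + 1.38″ = 17.02300′; 0 + 17.02300/60 = 0.2837167
N → positive
Longitude: 53′ + 26.7″ = 53.44500′; 68 + 53.44500/60 = 68.8907500
W ⇒ negate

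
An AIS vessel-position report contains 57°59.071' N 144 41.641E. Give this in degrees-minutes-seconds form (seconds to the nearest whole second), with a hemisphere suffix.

57°59′4″ N, 144°41′38″ E

Lat: fractional minutes 0.07100 × 60 = 4.26″
Longitude: fractional minutes 0.64100 × 60 = 38.46″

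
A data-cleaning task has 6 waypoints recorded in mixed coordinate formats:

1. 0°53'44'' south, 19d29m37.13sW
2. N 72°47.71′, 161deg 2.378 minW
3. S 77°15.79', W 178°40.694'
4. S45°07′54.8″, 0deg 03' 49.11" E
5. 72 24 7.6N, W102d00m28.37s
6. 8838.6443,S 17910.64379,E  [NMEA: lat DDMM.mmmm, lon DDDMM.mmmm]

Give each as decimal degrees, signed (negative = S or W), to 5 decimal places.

1. -0.89556, -19.49365
2. 72.79517, -161.03963
3. -77.26317, -178.67823
4. -45.13189, 0.06364
5. 72.40211, -102.00788
6. -88.64407, 179.17740

Point 1:
  φ: 0 + 53/60 + 44/3600 = 0.895556
  hemisphere S, so the sign is −
  Lon: 19 + 29/60 + 37.13/3600 = 19.493647
  W ⇒ negate
Point 2:
  Latitude: 72 + 47.71/60 = 72.795167
  N → positive
  Lon: 2.378′ = 0.039633°; total 161.039633
  W → negative
Point 3:
  Lat: 77 + 15.79/60 = 77.263167
  S ⇒ negate
  λ: 40.694′ = 0.678233°; total 178.678233
  W → negative
Point 4:
  Lat: 7′ + 54.8″ = 7.91333′; 45 + 7.91333/60 = 45.131889
  S → negative
  Longitude: 0° + 3/60 + 49.11/3600 = 0 + 0.050000 + 0.013642 = 0.063642
  E → positive
Point 5:
  Lat: 24′ + 7.6″ = 24.12667′; 72 + 24.12667/60 = 72.402111
  N → positive
  Lon: 0′ + 28.37″ = 0.47283′; 102 + 0.47283/60 = 102.007881
  hemisphere W, so the sign is −
Point 6:
  Lat: degrees = first 2 digits = 88, minutes = 38.6443; 88 + 38.6443/60 = 88.644072
  S → negative
  Lon: split at 3 digits → 179° and 10.64379′; 179 + 10.64379/60 = 179.177397
  E ⇒ keep positive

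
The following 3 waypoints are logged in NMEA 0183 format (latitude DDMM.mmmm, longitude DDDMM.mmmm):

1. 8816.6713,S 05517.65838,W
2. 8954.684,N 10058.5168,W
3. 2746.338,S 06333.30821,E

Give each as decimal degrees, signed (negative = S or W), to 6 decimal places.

Point 1:
  φ: degrees = first 2 digits = 88, minutes = 16.6713; 88 + 16.6713/60 = 88.2778550
  S → negative
  Longitude: split at 3 digits → 055° and 17.65838′; 55 + 17.65838/60 = 55.2943063
  hemisphere W, so the sign is −
Point 2:
  Lat: split at 2 digits → 89° and 54.684′; 89 + 54.684/60 = 89.9114000
  N → positive
  λ: split at 3 digits → 100° and 58.5168′; 100 + 58.5168/60 = 100.9752800
  W → negative
Point 3:
  Latitude: split at 2 digits → 27° and 46.338′; 27 + 46.338/60 = 27.7723000
  S ⇒ negate
  Lon: degrees = first 3 digits = 63, minutes = 33.30821; 63 + 33.30821/60 = 63.5551368
  E → positive

1. -88.277855, -55.294306
2. 89.911400, -100.975280
3. -27.772300, 63.555137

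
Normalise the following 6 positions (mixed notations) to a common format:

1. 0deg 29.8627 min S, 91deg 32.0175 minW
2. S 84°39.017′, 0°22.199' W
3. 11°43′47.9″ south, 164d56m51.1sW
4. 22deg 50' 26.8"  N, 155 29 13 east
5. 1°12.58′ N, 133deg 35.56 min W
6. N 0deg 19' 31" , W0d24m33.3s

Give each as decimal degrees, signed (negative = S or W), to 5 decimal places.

1. -0.49771, -91.53363
2. -84.65028, -0.36998
3. -11.72997, -164.94753
4. 22.84078, 155.48694
5. 1.20967, -133.59267
6. 0.32528, -0.40925

Point 1:
  Latitude: 29.8627′ = 0.497712°; total 0.497712
  S ⇒ negate
  λ: 91 + 32.0175/60 = 91.533625
  W ⇒ negate
Point 2:
  φ: 84 + 39.017/60 = 84.650283
  S ⇒ negate
  Lon: 0 + 22.199/60 = 0.369983
  W ⇒ negate
Point 3:
  Lat: 43′ + 47.9″ = 43.79833′; 11 + 43.79833/60 = 11.729972
  S ⇒ negate
  Lon: 56′ + 51.1″ = 56.85167′; 164 + 56.85167/60 = 164.947528
  W ⇒ negate
Point 4:
  Latitude: 22° + 50/60 + 26.8/3600 = 22 + 0.833333 + 0.007444 = 22.840778
  N → positive
  Longitude: 155 + 29/60 + 13/3600 = 155.486944
  E → positive
Point 5:
  φ: 12.58′ = 0.209667°; total 1.209667
  N ⇒ keep positive
  λ: 35.56′ = 0.592667°; total 133.592667
  W ⇒ negate
Point 6:
  Latitude: 19′ + 31″ = 19.51667′; 0 + 19.51667/60 = 0.325278
  N → positive
  λ: 0 + 24/60 + 33.3/3600 = 0.409250
  W ⇒ negate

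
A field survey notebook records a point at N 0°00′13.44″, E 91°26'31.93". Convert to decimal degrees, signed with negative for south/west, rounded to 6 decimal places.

0.003733, 91.442203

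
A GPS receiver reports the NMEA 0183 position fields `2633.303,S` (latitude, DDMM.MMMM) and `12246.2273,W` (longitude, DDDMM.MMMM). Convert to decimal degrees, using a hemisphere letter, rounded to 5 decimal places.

26.55505° S, 122.77046° W

φ: split at 2 digits → 26° and 33.303′; 26 + 33.303/60 = 26.555050
Longitude: split at 3 digits → 122° and 46.2273′; 122 + 46.2273/60 = 122.770455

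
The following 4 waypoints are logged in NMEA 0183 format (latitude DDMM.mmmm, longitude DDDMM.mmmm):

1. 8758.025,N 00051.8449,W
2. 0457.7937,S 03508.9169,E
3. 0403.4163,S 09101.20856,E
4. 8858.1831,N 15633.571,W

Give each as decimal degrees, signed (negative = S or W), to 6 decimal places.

Point 1:
  φ: degrees = first 2 digits = 87, minutes = 58.025; 87 + 58.025/60 = 87.9670833
  N ⇒ keep positive
  λ: degrees = first 3 digits = 0, minutes = 51.8449; 0 + 51.8449/60 = 0.8640817
  hemisphere W, so the sign is −
Point 2:
  Latitude: degrees = first 2 digits = 4, minutes = 57.7937; 4 + 57.7937/60 = 4.9632283
  S → negative
  λ: split at 3 digits → 035° and 8.9169′; 35 + 8.9169/60 = 35.1486150
  E ⇒ keep positive
Point 3:
  Lat: degrees = first 2 digits = 4, minutes = 3.4163; 4 + 3.4163/60 = 4.0569383
  S ⇒ negate
  λ: degrees = first 3 digits = 91, minutes = 1.20856; 91 + 1.20856/60 = 91.0201427
  E → positive
Point 4:
  Latitude: degrees = first 2 digits = 88, minutes = 58.1831; 88 + 58.1831/60 = 88.9697183
  N ⇒ keep positive
  Longitude: split at 3 digits → 156° and 33.571′; 156 + 33.571/60 = 156.5595167
  hemisphere W, so the sign is −

1. 87.967083, -0.864082
2. -4.963228, 35.148615
3. -4.056938, 91.020143
4. 88.969718, -156.559517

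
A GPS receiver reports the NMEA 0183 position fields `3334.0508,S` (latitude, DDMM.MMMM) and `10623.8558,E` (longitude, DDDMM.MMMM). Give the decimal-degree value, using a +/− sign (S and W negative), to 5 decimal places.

Lat: degrees = first 2 digits = 33, minutes = 34.0508; 33 + 34.0508/60 = 33.567513
S ⇒ negate
Lon: degrees = first 3 digits = 106, minutes = 23.8558; 106 + 23.8558/60 = 106.397597
E → positive

-33.56751, 106.39760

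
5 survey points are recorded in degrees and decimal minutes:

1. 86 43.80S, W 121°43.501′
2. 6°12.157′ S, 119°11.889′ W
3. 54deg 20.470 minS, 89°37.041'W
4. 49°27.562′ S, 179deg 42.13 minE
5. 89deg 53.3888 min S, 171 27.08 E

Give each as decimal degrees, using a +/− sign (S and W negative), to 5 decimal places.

1. -86.73000, -121.72502
2. -6.20262, -119.19815
3. -54.34117, -89.61735
4. -49.45937, 179.70217
5. -89.88981, 171.45133

Point 1:
  Latitude: 86 + 43.8/60 = 86.730000
  S → negative
  Lon: 43.501′ = 0.725017°; total 121.725017
  W ⇒ negate
Point 2:
  Lat: 6 + 12.157/60 = 6.202617
  S → negative
  Lon: 119 + 11.889/60 = 119.198150
  hemisphere W, so the sign is −
Point 3:
  Lat: 54 + 20.47/60 = 54.341167
  S ⇒ negate
  Lon: 89 + 37.041/60 = 89.617350
  W ⇒ negate
Point 4:
  Latitude: 27.562′ = 0.459367°; total 49.459367
  S → negative
  Longitude: 179 + 42.13/60 = 179.702167
  E → positive
Point 5:
  Latitude: 89 + 53.3888/60 = 89.889813
  S → negative
  Lon: 171 + 27.08/60 = 171.451333
  E → positive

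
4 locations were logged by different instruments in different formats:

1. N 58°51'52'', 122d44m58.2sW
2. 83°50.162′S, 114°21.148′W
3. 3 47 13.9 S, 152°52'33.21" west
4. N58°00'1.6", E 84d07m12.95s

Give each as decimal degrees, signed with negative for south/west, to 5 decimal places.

1. 58.86444, -122.74950
2. -83.83603, -114.35247
3. -3.78719, -152.87589
4. 58.00044, 84.12026

Point 1:
  Lat: 58° + 51/60 + 52/3600 = 58 + 0.850000 + 0.014444 = 58.864444
  N ⇒ keep positive
  Longitude: 122 + 44/60 + 58.2/3600 = 122.749500
  hemisphere W, so the sign is −
Point 2:
  Latitude: 83 + 50.162/60 = 83.836033
  S ⇒ negate
  Longitude: 21.148′ = 0.352467°; total 114.352467
  W → negative
Point 3:
  φ: 47′ + 13.9″ = 47.23167′; 3 + 47.23167/60 = 3.787194
  S ⇒ negate
  Lon: 152° + 52/60 + 33.21/3600 = 152 + 0.866667 + 0.009225 = 152.875892
  W ⇒ negate
Point 4:
  Latitude: 0′ + 1.6″ = 0.02667′; 58 + 0.02667/60 = 58.000444
  N → positive
  λ: 84° + 7/60 + 12.95/3600 = 84 + 0.116667 + 0.003597 = 84.120264
  E → positive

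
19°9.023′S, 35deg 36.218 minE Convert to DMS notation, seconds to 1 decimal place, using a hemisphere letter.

Lat: 9.02300′ → 9′ and 0.02300 × 60 = 1.380″
Longitude: 36.21800′ → 36′ and 0.21800 × 60 = 13.080″

19°09′1.4″ S, 35°36′13.1″ E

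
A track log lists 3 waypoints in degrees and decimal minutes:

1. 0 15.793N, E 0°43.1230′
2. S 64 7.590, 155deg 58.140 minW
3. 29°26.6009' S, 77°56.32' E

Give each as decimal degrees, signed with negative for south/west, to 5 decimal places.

Point 1:
  φ: 0 + 15.793/60 = 0.263217
  N ⇒ keep positive
  λ: 0 + 43.123/60 = 0.718717
  E ⇒ keep positive
Point 2:
  Latitude: 7.59′ = 0.126500°; total 64.126500
  S ⇒ negate
  Lon: 155 + 58.14/60 = 155.969000
  W ⇒ negate
Point 3:
  Lat: 26.6009′ = 0.443348°; total 29.443348
  hemisphere S, so the sign is −
  λ: 56.32′ = 0.938667°; total 77.938667
  E ⇒ keep positive

1. 0.26322, 0.71872
2. -64.12650, -155.96900
3. -29.44335, 77.93867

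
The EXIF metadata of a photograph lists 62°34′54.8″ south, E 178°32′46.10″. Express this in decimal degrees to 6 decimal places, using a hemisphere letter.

φ: 62° + 34/60 + 54.8/3600 = 62 + 0.566667 + 0.015222 = 62.5818889
Lon: 178° + 32/60 + 46.1/3600 = 178 + 0.533333 + 0.012806 = 178.5461389

62.581889° S, 178.546139° E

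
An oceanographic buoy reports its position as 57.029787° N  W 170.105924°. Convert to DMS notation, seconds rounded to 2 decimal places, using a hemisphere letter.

57°01′47.23″ N, 170°06′21.33″ W

Lat: whole degrees 57; 1.78722′ → 1′ and 47.2332″
Longitude: 0.105924 × 60 = 6.35544′ → 6′, remainder × 60 = 21.3264″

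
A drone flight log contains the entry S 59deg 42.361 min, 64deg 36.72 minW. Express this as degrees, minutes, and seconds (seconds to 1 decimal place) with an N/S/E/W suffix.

59°42′21.7″ S, 64°36′43.2″ W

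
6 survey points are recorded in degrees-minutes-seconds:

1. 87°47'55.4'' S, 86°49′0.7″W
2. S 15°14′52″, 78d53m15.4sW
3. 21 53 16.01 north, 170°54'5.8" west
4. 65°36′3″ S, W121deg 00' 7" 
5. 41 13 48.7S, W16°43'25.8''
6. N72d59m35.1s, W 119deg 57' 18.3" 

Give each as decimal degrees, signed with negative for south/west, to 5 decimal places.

1. -87.79872, -86.81686
2. -15.24778, -78.88761
3. 21.88778, -170.90161
4. -65.60083, -121.00194
5. -41.23019, -16.72383
6. 72.99308, -119.95508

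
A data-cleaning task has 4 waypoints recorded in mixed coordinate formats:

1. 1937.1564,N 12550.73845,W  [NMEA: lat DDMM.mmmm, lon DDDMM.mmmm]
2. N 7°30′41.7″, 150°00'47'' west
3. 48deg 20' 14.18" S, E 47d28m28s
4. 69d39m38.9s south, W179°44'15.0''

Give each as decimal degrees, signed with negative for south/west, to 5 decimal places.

1. 19.61927, -125.84564
2. 7.51158, -150.01306
3. -48.33727, 47.47444
4. -69.66081, -179.73750

Point 1:
  Lat: split at 2 digits → 19° and 37.1564′; 19 + 37.1564/60 = 19.619273
  N ⇒ keep positive
  Lon: degrees = first 3 digits = 125, minutes = 50.73845; 125 + 50.73845/60 = 125.845641
  W → negative
Point 2:
  φ: 30′ + 41.7″ = 30.69500′; 7 + 30.69500/60 = 7.511583
  N ⇒ keep positive
  Longitude: 150 + 0/60 + 47/3600 = 150.013056
  W ⇒ negate
Point 3:
  φ: 48 + 20/60 + 14.18/3600 = 48.337272
  S ⇒ negate
  λ: 47° + 28/60 + 28/3600 = 47 + 0.466667 + 0.007778 = 47.474444
  E ⇒ keep positive
Point 4:
  Latitude: 69 + 39/60 + 38.9/3600 = 69.660806
  S → negative
  Lon: 179° + 44/60 + 15/3600 = 179 + 0.733333 + 0.004167 = 179.737500
  W ⇒ negate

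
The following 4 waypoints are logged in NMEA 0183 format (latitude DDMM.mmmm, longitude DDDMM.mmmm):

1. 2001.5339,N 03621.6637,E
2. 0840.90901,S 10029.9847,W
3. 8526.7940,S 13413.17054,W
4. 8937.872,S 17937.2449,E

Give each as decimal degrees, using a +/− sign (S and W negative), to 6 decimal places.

Point 1:
  φ: degrees = first 2 digits = 20, minutes = 1.5339; 20 + 1.5339/60 = 20.0255650
  N ⇒ keep positive
  Longitude: degrees = first 3 digits = 36, minutes = 21.6637; 36 + 21.6637/60 = 36.3610617
  E → positive
Point 2:
  φ: degrees = first 2 digits = 8, minutes = 40.90901; 8 + 40.90901/60 = 8.6818168
  S ⇒ negate
  Lon: split at 3 digits → 100° and 29.9847′; 100 + 29.9847/60 = 100.4997450
  W ⇒ negate
Point 3:
  Lat: degrees = first 2 digits = 85, minutes = 26.794; 85 + 26.794/60 = 85.4465667
  S → negative
  Lon: degrees = first 3 digits = 134, minutes = 13.17054; 134 + 13.17054/60 = 134.2195090
  hemisphere W, so the sign is −
Point 4:
  φ: degrees = first 2 digits = 89, minutes = 37.872; 89 + 37.872/60 = 89.6312000
  S → negative
  Longitude: degrees = first 3 digits = 179, minutes = 37.2449; 179 + 37.2449/60 = 179.6207483
  E → positive

1. 20.025565, 36.361062
2. -8.681817, -100.499745
3. -85.446567, -134.219509
4. -89.631200, 179.620748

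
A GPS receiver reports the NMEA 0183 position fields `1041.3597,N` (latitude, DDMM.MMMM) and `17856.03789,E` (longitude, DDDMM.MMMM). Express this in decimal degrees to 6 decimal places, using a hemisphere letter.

Latitude: degrees = first 2 digits = 10, minutes = 41.3597; 10 + 41.3597/60 = 10.6893283
Lon: split at 3 digits → 178° and 56.03789′; 178 + 56.03789/60 = 178.9339648

10.689328° N, 178.933965° E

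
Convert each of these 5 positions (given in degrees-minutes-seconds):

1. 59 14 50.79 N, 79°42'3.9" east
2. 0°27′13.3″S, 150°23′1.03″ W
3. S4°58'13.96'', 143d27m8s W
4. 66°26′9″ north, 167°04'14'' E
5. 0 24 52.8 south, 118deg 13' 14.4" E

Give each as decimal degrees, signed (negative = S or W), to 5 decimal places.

Point 1:
  Latitude: 59 + 14/60 + 50.79/3600 = 59.247442
  N → positive
  λ: 79 + 42/60 + 3.9/3600 = 79.701083
  E ⇒ keep positive
Point 2:
  φ: 27′ + 13.3″ = 27.22167′; 0 + 27.22167/60 = 0.453694
  S ⇒ negate
  λ: 23′ + 1.03″ = 23.01717′; 150 + 23.01717/60 = 150.383619
  hemisphere W, so the sign is −
Point 3:
  φ: 4° + 58/60 + 13.96/3600 = 4 + 0.966667 + 0.003878 = 4.970544
  S ⇒ negate
  Longitude: 143° + 27/60 + 8/3600 = 143 + 0.450000 + 0.002222 = 143.452222
  hemisphere W, so the sign is −
Point 4:
  φ: 26′ + 9″ = 26.15000′; 66 + 26.15000/60 = 66.435833
  N → positive
  Lon: 167 + 4/60 + 14/3600 = 167.070556
  E → positive
Point 5:
  Latitude: 0 + 24/60 + 52.8/3600 = 0.414667
  hemisphere S, so the sign is −
  Lon: 118° + 13/60 + 14.4/3600 = 118 + 0.216667 + 0.004000 = 118.220667
  E → positive

1. 59.24744, 79.70108
2. -0.45369, -150.38362
3. -4.97054, -143.45222
4. 66.43583, 167.07056
5. -0.41467, 118.22067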